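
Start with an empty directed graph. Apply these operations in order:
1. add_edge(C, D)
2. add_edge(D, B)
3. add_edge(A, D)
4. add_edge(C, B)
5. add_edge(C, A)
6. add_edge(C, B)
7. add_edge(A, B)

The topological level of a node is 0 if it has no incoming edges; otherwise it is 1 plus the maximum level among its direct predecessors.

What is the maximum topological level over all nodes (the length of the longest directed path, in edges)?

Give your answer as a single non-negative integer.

Op 1: add_edge(C, D). Edges now: 1
Op 2: add_edge(D, B). Edges now: 2
Op 3: add_edge(A, D). Edges now: 3
Op 4: add_edge(C, B). Edges now: 4
Op 5: add_edge(C, A). Edges now: 5
Op 6: add_edge(C, B) (duplicate, no change). Edges now: 5
Op 7: add_edge(A, B). Edges now: 6
Compute levels (Kahn BFS):
  sources (in-degree 0): C
  process C: level=0
    C->A: in-degree(A)=0, level(A)=1, enqueue
    C->B: in-degree(B)=2, level(B)>=1
    C->D: in-degree(D)=1, level(D)>=1
  process A: level=1
    A->B: in-degree(B)=1, level(B)>=2
    A->D: in-degree(D)=0, level(D)=2, enqueue
  process D: level=2
    D->B: in-degree(B)=0, level(B)=3, enqueue
  process B: level=3
All levels: A:1, B:3, C:0, D:2
max level = 3

Answer: 3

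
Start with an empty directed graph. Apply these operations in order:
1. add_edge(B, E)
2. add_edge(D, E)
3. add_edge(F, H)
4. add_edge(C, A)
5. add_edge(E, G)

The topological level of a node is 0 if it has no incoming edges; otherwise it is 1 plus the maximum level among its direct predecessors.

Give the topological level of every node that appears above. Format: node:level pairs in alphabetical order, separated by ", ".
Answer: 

Answer: A:1, B:0, C:0, D:0, E:1, F:0, G:2, H:1

Derivation:
Op 1: add_edge(B, E). Edges now: 1
Op 2: add_edge(D, E). Edges now: 2
Op 3: add_edge(F, H). Edges now: 3
Op 4: add_edge(C, A). Edges now: 4
Op 5: add_edge(E, G). Edges now: 5
Compute levels (Kahn BFS):
  sources (in-degree 0): B, C, D, F
  process B: level=0
    B->E: in-degree(E)=1, level(E)>=1
  process C: level=0
    C->A: in-degree(A)=0, level(A)=1, enqueue
  process D: level=0
    D->E: in-degree(E)=0, level(E)=1, enqueue
  process F: level=0
    F->H: in-degree(H)=0, level(H)=1, enqueue
  process A: level=1
  process E: level=1
    E->G: in-degree(G)=0, level(G)=2, enqueue
  process H: level=1
  process G: level=2
All levels: A:1, B:0, C:0, D:0, E:1, F:0, G:2, H:1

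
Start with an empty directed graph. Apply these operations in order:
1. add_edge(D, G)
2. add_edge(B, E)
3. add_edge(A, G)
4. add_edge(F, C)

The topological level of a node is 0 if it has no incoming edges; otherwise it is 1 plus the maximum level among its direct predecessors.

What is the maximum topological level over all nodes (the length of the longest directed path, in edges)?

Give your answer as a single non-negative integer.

Op 1: add_edge(D, G). Edges now: 1
Op 2: add_edge(B, E). Edges now: 2
Op 3: add_edge(A, G). Edges now: 3
Op 4: add_edge(F, C). Edges now: 4
Compute levels (Kahn BFS):
  sources (in-degree 0): A, B, D, F
  process A: level=0
    A->G: in-degree(G)=1, level(G)>=1
  process B: level=0
    B->E: in-degree(E)=0, level(E)=1, enqueue
  process D: level=0
    D->G: in-degree(G)=0, level(G)=1, enqueue
  process F: level=0
    F->C: in-degree(C)=0, level(C)=1, enqueue
  process E: level=1
  process G: level=1
  process C: level=1
All levels: A:0, B:0, C:1, D:0, E:1, F:0, G:1
max level = 1

Answer: 1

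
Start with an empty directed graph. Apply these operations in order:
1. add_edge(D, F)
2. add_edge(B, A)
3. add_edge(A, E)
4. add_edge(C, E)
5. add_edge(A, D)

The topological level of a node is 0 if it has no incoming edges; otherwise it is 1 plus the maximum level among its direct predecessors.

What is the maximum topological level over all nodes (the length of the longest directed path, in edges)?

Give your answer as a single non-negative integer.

Op 1: add_edge(D, F). Edges now: 1
Op 2: add_edge(B, A). Edges now: 2
Op 3: add_edge(A, E). Edges now: 3
Op 4: add_edge(C, E). Edges now: 4
Op 5: add_edge(A, D). Edges now: 5
Compute levels (Kahn BFS):
  sources (in-degree 0): B, C
  process B: level=0
    B->A: in-degree(A)=0, level(A)=1, enqueue
  process C: level=0
    C->E: in-degree(E)=1, level(E)>=1
  process A: level=1
    A->D: in-degree(D)=0, level(D)=2, enqueue
    A->E: in-degree(E)=0, level(E)=2, enqueue
  process D: level=2
    D->F: in-degree(F)=0, level(F)=3, enqueue
  process E: level=2
  process F: level=3
All levels: A:1, B:0, C:0, D:2, E:2, F:3
max level = 3

Answer: 3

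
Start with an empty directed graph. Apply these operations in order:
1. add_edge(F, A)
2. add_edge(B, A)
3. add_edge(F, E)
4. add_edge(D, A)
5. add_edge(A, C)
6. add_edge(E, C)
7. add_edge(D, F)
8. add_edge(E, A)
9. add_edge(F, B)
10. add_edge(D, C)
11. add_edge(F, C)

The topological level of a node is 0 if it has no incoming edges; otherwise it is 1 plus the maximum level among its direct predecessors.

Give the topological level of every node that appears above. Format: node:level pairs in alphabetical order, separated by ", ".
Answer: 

Op 1: add_edge(F, A). Edges now: 1
Op 2: add_edge(B, A). Edges now: 2
Op 3: add_edge(F, E). Edges now: 3
Op 4: add_edge(D, A). Edges now: 4
Op 5: add_edge(A, C). Edges now: 5
Op 6: add_edge(E, C). Edges now: 6
Op 7: add_edge(D, F). Edges now: 7
Op 8: add_edge(E, A). Edges now: 8
Op 9: add_edge(F, B). Edges now: 9
Op 10: add_edge(D, C). Edges now: 10
Op 11: add_edge(F, C). Edges now: 11
Compute levels (Kahn BFS):
  sources (in-degree 0): D
  process D: level=0
    D->A: in-degree(A)=3, level(A)>=1
    D->C: in-degree(C)=3, level(C)>=1
    D->F: in-degree(F)=0, level(F)=1, enqueue
  process F: level=1
    F->A: in-degree(A)=2, level(A)>=2
    F->B: in-degree(B)=0, level(B)=2, enqueue
    F->C: in-degree(C)=2, level(C)>=2
    F->E: in-degree(E)=0, level(E)=2, enqueue
  process B: level=2
    B->A: in-degree(A)=1, level(A)>=3
  process E: level=2
    E->A: in-degree(A)=0, level(A)=3, enqueue
    E->C: in-degree(C)=1, level(C)>=3
  process A: level=3
    A->C: in-degree(C)=0, level(C)=4, enqueue
  process C: level=4
All levels: A:3, B:2, C:4, D:0, E:2, F:1

Answer: A:3, B:2, C:4, D:0, E:2, F:1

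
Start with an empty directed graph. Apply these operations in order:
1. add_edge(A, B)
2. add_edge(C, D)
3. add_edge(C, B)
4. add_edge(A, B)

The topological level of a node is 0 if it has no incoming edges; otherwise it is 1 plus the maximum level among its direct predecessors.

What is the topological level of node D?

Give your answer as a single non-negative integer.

Op 1: add_edge(A, B). Edges now: 1
Op 2: add_edge(C, D). Edges now: 2
Op 3: add_edge(C, B). Edges now: 3
Op 4: add_edge(A, B) (duplicate, no change). Edges now: 3
Compute levels (Kahn BFS):
  sources (in-degree 0): A, C
  process A: level=0
    A->B: in-degree(B)=1, level(B)>=1
  process C: level=0
    C->B: in-degree(B)=0, level(B)=1, enqueue
    C->D: in-degree(D)=0, level(D)=1, enqueue
  process B: level=1
  process D: level=1
All levels: A:0, B:1, C:0, D:1
level(D) = 1

Answer: 1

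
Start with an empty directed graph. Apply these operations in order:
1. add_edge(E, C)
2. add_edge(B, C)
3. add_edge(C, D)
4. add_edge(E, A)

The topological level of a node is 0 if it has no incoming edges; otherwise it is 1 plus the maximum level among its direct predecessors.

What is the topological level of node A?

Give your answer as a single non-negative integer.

Answer: 1

Derivation:
Op 1: add_edge(E, C). Edges now: 1
Op 2: add_edge(B, C). Edges now: 2
Op 3: add_edge(C, D). Edges now: 3
Op 4: add_edge(E, A). Edges now: 4
Compute levels (Kahn BFS):
  sources (in-degree 0): B, E
  process B: level=0
    B->C: in-degree(C)=1, level(C)>=1
  process E: level=0
    E->A: in-degree(A)=0, level(A)=1, enqueue
    E->C: in-degree(C)=0, level(C)=1, enqueue
  process A: level=1
  process C: level=1
    C->D: in-degree(D)=0, level(D)=2, enqueue
  process D: level=2
All levels: A:1, B:0, C:1, D:2, E:0
level(A) = 1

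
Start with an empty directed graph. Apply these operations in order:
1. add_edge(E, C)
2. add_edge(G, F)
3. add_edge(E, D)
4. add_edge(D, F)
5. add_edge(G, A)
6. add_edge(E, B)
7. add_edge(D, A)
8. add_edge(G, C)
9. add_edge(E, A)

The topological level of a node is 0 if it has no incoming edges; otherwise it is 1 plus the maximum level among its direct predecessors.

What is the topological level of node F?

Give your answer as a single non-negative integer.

Answer: 2

Derivation:
Op 1: add_edge(E, C). Edges now: 1
Op 2: add_edge(G, F). Edges now: 2
Op 3: add_edge(E, D). Edges now: 3
Op 4: add_edge(D, F). Edges now: 4
Op 5: add_edge(G, A). Edges now: 5
Op 6: add_edge(E, B). Edges now: 6
Op 7: add_edge(D, A). Edges now: 7
Op 8: add_edge(G, C). Edges now: 8
Op 9: add_edge(E, A). Edges now: 9
Compute levels (Kahn BFS):
  sources (in-degree 0): E, G
  process E: level=0
    E->A: in-degree(A)=2, level(A)>=1
    E->B: in-degree(B)=0, level(B)=1, enqueue
    E->C: in-degree(C)=1, level(C)>=1
    E->D: in-degree(D)=0, level(D)=1, enqueue
  process G: level=0
    G->A: in-degree(A)=1, level(A)>=1
    G->C: in-degree(C)=0, level(C)=1, enqueue
    G->F: in-degree(F)=1, level(F)>=1
  process B: level=1
  process D: level=1
    D->A: in-degree(A)=0, level(A)=2, enqueue
    D->F: in-degree(F)=0, level(F)=2, enqueue
  process C: level=1
  process A: level=2
  process F: level=2
All levels: A:2, B:1, C:1, D:1, E:0, F:2, G:0
level(F) = 2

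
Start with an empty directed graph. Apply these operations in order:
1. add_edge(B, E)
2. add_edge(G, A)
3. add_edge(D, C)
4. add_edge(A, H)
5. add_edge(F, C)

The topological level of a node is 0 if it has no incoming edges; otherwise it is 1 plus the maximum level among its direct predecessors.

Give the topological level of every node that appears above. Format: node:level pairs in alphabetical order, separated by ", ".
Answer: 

Op 1: add_edge(B, E). Edges now: 1
Op 2: add_edge(G, A). Edges now: 2
Op 3: add_edge(D, C). Edges now: 3
Op 4: add_edge(A, H). Edges now: 4
Op 5: add_edge(F, C). Edges now: 5
Compute levels (Kahn BFS):
  sources (in-degree 0): B, D, F, G
  process B: level=0
    B->E: in-degree(E)=0, level(E)=1, enqueue
  process D: level=0
    D->C: in-degree(C)=1, level(C)>=1
  process F: level=0
    F->C: in-degree(C)=0, level(C)=1, enqueue
  process G: level=0
    G->A: in-degree(A)=0, level(A)=1, enqueue
  process E: level=1
  process C: level=1
  process A: level=1
    A->H: in-degree(H)=0, level(H)=2, enqueue
  process H: level=2
All levels: A:1, B:0, C:1, D:0, E:1, F:0, G:0, H:2

Answer: A:1, B:0, C:1, D:0, E:1, F:0, G:0, H:2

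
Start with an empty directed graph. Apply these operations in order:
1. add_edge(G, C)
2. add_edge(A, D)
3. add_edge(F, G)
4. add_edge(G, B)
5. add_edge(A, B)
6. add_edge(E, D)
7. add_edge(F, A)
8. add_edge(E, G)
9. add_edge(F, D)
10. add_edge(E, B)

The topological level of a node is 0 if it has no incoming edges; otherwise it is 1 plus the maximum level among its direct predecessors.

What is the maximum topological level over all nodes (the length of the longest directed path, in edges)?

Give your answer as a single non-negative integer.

Answer: 2

Derivation:
Op 1: add_edge(G, C). Edges now: 1
Op 2: add_edge(A, D). Edges now: 2
Op 3: add_edge(F, G). Edges now: 3
Op 4: add_edge(G, B). Edges now: 4
Op 5: add_edge(A, B). Edges now: 5
Op 6: add_edge(E, D). Edges now: 6
Op 7: add_edge(F, A). Edges now: 7
Op 8: add_edge(E, G). Edges now: 8
Op 9: add_edge(F, D). Edges now: 9
Op 10: add_edge(E, B). Edges now: 10
Compute levels (Kahn BFS):
  sources (in-degree 0): E, F
  process E: level=0
    E->B: in-degree(B)=2, level(B)>=1
    E->D: in-degree(D)=2, level(D)>=1
    E->G: in-degree(G)=1, level(G)>=1
  process F: level=0
    F->A: in-degree(A)=0, level(A)=1, enqueue
    F->D: in-degree(D)=1, level(D)>=1
    F->G: in-degree(G)=0, level(G)=1, enqueue
  process A: level=1
    A->B: in-degree(B)=1, level(B)>=2
    A->D: in-degree(D)=0, level(D)=2, enqueue
  process G: level=1
    G->B: in-degree(B)=0, level(B)=2, enqueue
    G->C: in-degree(C)=0, level(C)=2, enqueue
  process D: level=2
  process B: level=2
  process C: level=2
All levels: A:1, B:2, C:2, D:2, E:0, F:0, G:1
max level = 2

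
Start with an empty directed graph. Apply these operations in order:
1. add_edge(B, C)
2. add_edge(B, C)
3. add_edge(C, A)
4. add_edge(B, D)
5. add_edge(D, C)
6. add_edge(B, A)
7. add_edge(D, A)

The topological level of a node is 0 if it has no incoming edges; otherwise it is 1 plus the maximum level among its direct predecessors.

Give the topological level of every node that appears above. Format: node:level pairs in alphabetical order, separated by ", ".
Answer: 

Answer: A:3, B:0, C:2, D:1

Derivation:
Op 1: add_edge(B, C). Edges now: 1
Op 2: add_edge(B, C) (duplicate, no change). Edges now: 1
Op 3: add_edge(C, A). Edges now: 2
Op 4: add_edge(B, D). Edges now: 3
Op 5: add_edge(D, C). Edges now: 4
Op 6: add_edge(B, A). Edges now: 5
Op 7: add_edge(D, A). Edges now: 6
Compute levels (Kahn BFS):
  sources (in-degree 0): B
  process B: level=0
    B->A: in-degree(A)=2, level(A)>=1
    B->C: in-degree(C)=1, level(C)>=1
    B->D: in-degree(D)=0, level(D)=1, enqueue
  process D: level=1
    D->A: in-degree(A)=1, level(A)>=2
    D->C: in-degree(C)=0, level(C)=2, enqueue
  process C: level=2
    C->A: in-degree(A)=0, level(A)=3, enqueue
  process A: level=3
All levels: A:3, B:0, C:2, D:1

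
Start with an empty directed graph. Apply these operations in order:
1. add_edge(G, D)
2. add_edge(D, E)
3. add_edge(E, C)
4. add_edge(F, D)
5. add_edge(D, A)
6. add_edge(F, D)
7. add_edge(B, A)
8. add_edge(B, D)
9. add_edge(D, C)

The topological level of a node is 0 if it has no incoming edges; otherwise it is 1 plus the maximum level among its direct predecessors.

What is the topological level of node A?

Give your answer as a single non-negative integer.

Op 1: add_edge(G, D). Edges now: 1
Op 2: add_edge(D, E). Edges now: 2
Op 3: add_edge(E, C). Edges now: 3
Op 4: add_edge(F, D). Edges now: 4
Op 5: add_edge(D, A). Edges now: 5
Op 6: add_edge(F, D) (duplicate, no change). Edges now: 5
Op 7: add_edge(B, A). Edges now: 6
Op 8: add_edge(B, D). Edges now: 7
Op 9: add_edge(D, C). Edges now: 8
Compute levels (Kahn BFS):
  sources (in-degree 0): B, F, G
  process B: level=0
    B->A: in-degree(A)=1, level(A)>=1
    B->D: in-degree(D)=2, level(D)>=1
  process F: level=0
    F->D: in-degree(D)=1, level(D)>=1
  process G: level=0
    G->D: in-degree(D)=0, level(D)=1, enqueue
  process D: level=1
    D->A: in-degree(A)=0, level(A)=2, enqueue
    D->C: in-degree(C)=1, level(C)>=2
    D->E: in-degree(E)=0, level(E)=2, enqueue
  process A: level=2
  process E: level=2
    E->C: in-degree(C)=0, level(C)=3, enqueue
  process C: level=3
All levels: A:2, B:0, C:3, D:1, E:2, F:0, G:0
level(A) = 2

Answer: 2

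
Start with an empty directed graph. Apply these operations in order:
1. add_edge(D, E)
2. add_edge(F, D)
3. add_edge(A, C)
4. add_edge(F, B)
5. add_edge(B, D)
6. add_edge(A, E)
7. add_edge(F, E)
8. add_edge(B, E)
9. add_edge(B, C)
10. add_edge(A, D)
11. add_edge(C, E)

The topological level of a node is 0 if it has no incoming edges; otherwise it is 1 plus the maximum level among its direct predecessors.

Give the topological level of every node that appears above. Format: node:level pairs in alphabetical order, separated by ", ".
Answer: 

Answer: A:0, B:1, C:2, D:2, E:3, F:0

Derivation:
Op 1: add_edge(D, E). Edges now: 1
Op 2: add_edge(F, D). Edges now: 2
Op 3: add_edge(A, C). Edges now: 3
Op 4: add_edge(F, B). Edges now: 4
Op 5: add_edge(B, D). Edges now: 5
Op 6: add_edge(A, E). Edges now: 6
Op 7: add_edge(F, E). Edges now: 7
Op 8: add_edge(B, E). Edges now: 8
Op 9: add_edge(B, C). Edges now: 9
Op 10: add_edge(A, D). Edges now: 10
Op 11: add_edge(C, E). Edges now: 11
Compute levels (Kahn BFS):
  sources (in-degree 0): A, F
  process A: level=0
    A->C: in-degree(C)=1, level(C)>=1
    A->D: in-degree(D)=2, level(D)>=1
    A->E: in-degree(E)=4, level(E)>=1
  process F: level=0
    F->B: in-degree(B)=0, level(B)=1, enqueue
    F->D: in-degree(D)=1, level(D)>=1
    F->E: in-degree(E)=3, level(E)>=1
  process B: level=1
    B->C: in-degree(C)=0, level(C)=2, enqueue
    B->D: in-degree(D)=0, level(D)=2, enqueue
    B->E: in-degree(E)=2, level(E)>=2
  process C: level=2
    C->E: in-degree(E)=1, level(E)>=3
  process D: level=2
    D->E: in-degree(E)=0, level(E)=3, enqueue
  process E: level=3
All levels: A:0, B:1, C:2, D:2, E:3, F:0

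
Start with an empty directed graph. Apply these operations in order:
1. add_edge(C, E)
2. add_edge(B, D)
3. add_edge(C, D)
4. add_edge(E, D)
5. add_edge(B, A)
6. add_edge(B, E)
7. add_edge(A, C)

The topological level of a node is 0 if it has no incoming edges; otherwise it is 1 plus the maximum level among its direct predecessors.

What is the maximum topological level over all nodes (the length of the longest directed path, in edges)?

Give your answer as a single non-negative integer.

Op 1: add_edge(C, E). Edges now: 1
Op 2: add_edge(B, D). Edges now: 2
Op 3: add_edge(C, D). Edges now: 3
Op 4: add_edge(E, D). Edges now: 4
Op 5: add_edge(B, A). Edges now: 5
Op 6: add_edge(B, E). Edges now: 6
Op 7: add_edge(A, C). Edges now: 7
Compute levels (Kahn BFS):
  sources (in-degree 0): B
  process B: level=0
    B->A: in-degree(A)=0, level(A)=1, enqueue
    B->D: in-degree(D)=2, level(D)>=1
    B->E: in-degree(E)=1, level(E)>=1
  process A: level=1
    A->C: in-degree(C)=0, level(C)=2, enqueue
  process C: level=2
    C->D: in-degree(D)=1, level(D)>=3
    C->E: in-degree(E)=0, level(E)=3, enqueue
  process E: level=3
    E->D: in-degree(D)=0, level(D)=4, enqueue
  process D: level=4
All levels: A:1, B:0, C:2, D:4, E:3
max level = 4

Answer: 4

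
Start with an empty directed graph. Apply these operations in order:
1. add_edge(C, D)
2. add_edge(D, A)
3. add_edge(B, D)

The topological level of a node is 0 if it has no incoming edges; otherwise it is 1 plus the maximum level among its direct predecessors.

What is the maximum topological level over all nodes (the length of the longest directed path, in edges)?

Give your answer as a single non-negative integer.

Op 1: add_edge(C, D). Edges now: 1
Op 2: add_edge(D, A). Edges now: 2
Op 3: add_edge(B, D). Edges now: 3
Compute levels (Kahn BFS):
  sources (in-degree 0): B, C
  process B: level=0
    B->D: in-degree(D)=1, level(D)>=1
  process C: level=0
    C->D: in-degree(D)=0, level(D)=1, enqueue
  process D: level=1
    D->A: in-degree(A)=0, level(A)=2, enqueue
  process A: level=2
All levels: A:2, B:0, C:0, D:1
max level = 2

Answer: 2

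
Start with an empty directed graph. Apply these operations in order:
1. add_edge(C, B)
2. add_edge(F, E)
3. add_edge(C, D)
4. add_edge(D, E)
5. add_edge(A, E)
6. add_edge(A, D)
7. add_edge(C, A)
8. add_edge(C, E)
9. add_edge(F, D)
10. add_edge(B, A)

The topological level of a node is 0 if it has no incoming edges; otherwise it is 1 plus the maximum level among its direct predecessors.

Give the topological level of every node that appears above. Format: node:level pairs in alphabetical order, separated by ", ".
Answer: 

Answer: A:2, B:1, C:0, D:3, E:4, F:0

Derivation:
Op 1: add_edge(C, B). Edges now: 1
Op 2: add_edge(F, E). Edges now: 2
Op 3: add_edge(C, D). Edges now: 3
Op 4: add_edge(D, E). Edges now: 4
Op 5: add_edge(A, E). Edges now: 5
Op 6: add_edge(A, D). Edges now: 6
Op 7: add_edge(C, A). Edges now: 7
Op 8: add_edge(C, E). Edges now: 8
Op 9: add_edge(F, D). Edges now: 9
Op 10: add_edge(B, A). Edges now: 10
Compute levels (Kahn BFS):
  sources (in-degree 0): C, F
  process C: level=0
    C->A: in-degree(A)=1, level(A)>=1
    C->B: in-degree(B)=0, level(B)=1, enqueue
    C->D: in-degree(D)=2, level(D)>=1
    C->E: in-degree(E)=3, level(E)>=1
  process F: level=0
    F->D: in-degree(D)=1, level(D)>=1
    F->E: in-degree(E)=2, level(E)>=1
  process B: level=1
    B->A: in-degree(A)=0, level(A)=2, enqueue
  process A: level=2
    A->D: in-degree(D)=0, level(D)=3, enqueue
    A->E: in-degree(E)=1, level(E)>=3
  process D: level=3
    D->E: in-degree(E)=0, level(E)=4, enqueue
  process E: level=4
All levels: A:2, B:1, C:0, D:3, E:4, F:0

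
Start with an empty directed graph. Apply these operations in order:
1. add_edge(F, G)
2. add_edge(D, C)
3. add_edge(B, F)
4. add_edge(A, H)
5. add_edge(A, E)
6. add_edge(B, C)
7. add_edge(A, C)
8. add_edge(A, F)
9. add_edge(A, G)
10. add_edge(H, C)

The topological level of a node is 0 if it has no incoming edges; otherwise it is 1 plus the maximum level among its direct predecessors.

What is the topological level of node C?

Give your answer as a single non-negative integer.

Answer: 2

Derivation:
Op 1: add_edge(F, G). Edges now: 1
Op 2: add_edge(D, C). Edges now: 2
Op 3: add_edge(B, F). Edges now: 3
Op 4: add_edge(A, H). Edges now: 4
Op 5: add_edge(A, E). Edges now: 5
Op 6: add_edge(B, C). Edges now: 6
Op 7: add_edge(A, C). Edges now: 7
Op 8: add_edge(A, F). Edges now: 8
Op 9: add_edge(A, G). Edges now: 9
Op 10: add_edge(H, C). Edges now: 10
Compute levels (Kahn BFS):
  sources (in-degree 0): A, B, D
  process A: level=0
    A->C: in-degree(C)=3, level(C)>=1
    A->E: in-degree(E)=0, level(E)=1, enqueue
    A->F: in-degree(F)=1, level(F)>=1
    A->G: in-degree(G)=1, level(G)>=1
    A->H: in-degree(H)=0, level(H)=1, enqueue
  process B: level=0
    B->C: in-degree(C)=2, level(C)>=1
    B->F: in-degree(F)=0, level(F)=1, enqueue
  process D: level=0
    D->C: in-degree(C)=1, level(C)>=1
  process E: level=1
  process H: level=1
    H->C: in-degree(C)=0, level(C)=2, enqueue
  process F: level=1
    F->G: in-degree(G)=0, level(G)=2, enqueue
  process C: level=2
  process G: level=2
All levels: A:0, B:0, C:2, D:0, E:1, F:1, G:2, H:1
level(C) = 2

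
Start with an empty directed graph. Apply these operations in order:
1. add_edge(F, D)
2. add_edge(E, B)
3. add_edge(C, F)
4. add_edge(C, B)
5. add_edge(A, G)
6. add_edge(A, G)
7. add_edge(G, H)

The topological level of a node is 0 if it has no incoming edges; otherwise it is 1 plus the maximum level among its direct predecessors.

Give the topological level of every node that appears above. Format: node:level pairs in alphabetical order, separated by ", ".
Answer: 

Answer: A:0, B:1, C:0, D:2, E:0, F:1, G:1, H:2

Derivation:
Op 1: add_edge(F, D). Edges now: 1
Op 2: add_edge(E, B). Edges now: 2
Op 3: add_edge(C, F). Edges now: 3
Op 4: add_edge(C, B). Edges now: 4
Op 5: add_edge(A, G). Edges now: 5
Op 6: add_edge(A, G) (duplicate, no change). Edges now: 5
Op 7: add_edge(G, H). Edges now: 6
Compute levels (Kahn BFS):
  sources (in-degree 0): A, C, E
  process A: level=0
    A->G: in-degree(G)=0, level(G)=1, enqueue
  process C: level=0
    C->B: in-degree(B)=1, level(B)>=1
    C->F: in-degree(F)=0, level(F)=1, enqueue
  process E: level=0
    E->B: in-degree(B)=0, level(B)=1, enqueue
  process G: level=1
    G->H: in-degree(H)=0, level(H)=2, enqueue
  process F: level=1
    F->D: in-degree(D)=0, level(D)=2, enqueue
  process B: level=1
  process H: level=2
  process D: level=2
All levels: A:0, B:1, C:0, D:2, E:0, F:1, G:1, H:2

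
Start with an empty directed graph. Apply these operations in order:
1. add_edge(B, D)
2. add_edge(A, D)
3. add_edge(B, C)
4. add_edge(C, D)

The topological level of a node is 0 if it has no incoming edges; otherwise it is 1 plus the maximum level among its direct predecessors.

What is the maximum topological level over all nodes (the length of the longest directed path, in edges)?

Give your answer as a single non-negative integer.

Answer: 2

Derivation:
Op 1: add_edge(B, D). Edges now: 1
Op 2: add_edge(A, D). Edges now: 2
Op 3: add_edge(B, C). Edges now: 3
Op 4: add_edge(C, D). Edges now: 4
Compute levels (Kahn BFS):
  sources (in-degree 0): A, B
  process A: level=0
    A->D: in-degree(D)=2, level(D)>=1
  process B: level=0
    B->C: in-degree(C)=0, level(C)=1, enqueue
    B->D: in-degree(D)=1, level(D)>=1
  process C: level=1
    C->D: in-degree(D)=0, level(D)=2, enqueue
  process D: level=2
All levels: A:0, B:0, C:1, D:2
max level = 2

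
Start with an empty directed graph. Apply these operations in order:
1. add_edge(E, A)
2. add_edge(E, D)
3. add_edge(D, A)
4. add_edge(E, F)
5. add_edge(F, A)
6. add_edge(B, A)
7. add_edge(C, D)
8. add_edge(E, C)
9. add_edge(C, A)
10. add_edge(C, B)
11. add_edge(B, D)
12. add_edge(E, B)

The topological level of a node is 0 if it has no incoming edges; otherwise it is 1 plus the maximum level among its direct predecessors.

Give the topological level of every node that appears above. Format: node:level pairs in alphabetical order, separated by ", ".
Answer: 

Op 1: add_edge(E, A). Edges now: 1
Op 2: add_edge(E, D). Edges now: 2
Op 3: add_edge(D, A). Edges now: 3
Op 4: add_edge(E, F). Edges now: 4
Op 5: add_edge(F, A). Edges now: 5
Op 6: add_edge(B, A). Edges now: 6
Op 7: add_edge(C, D). Edges now: 7
Op 8: add_edge(E, C). Edges now: 8
Op 9: add_edge(C, A). Edges now: 9
Op 10: add_edge(C, B). Edges now: 10
Op 11: add_edge(B, D). Edges now: 11
Op 12: add_edge(E, B). Edges now: 12
Compute levels (Kahn BFS):
  sources (in-degree 0): E
  process E: level=0
    E->A: in-degree(A)=4, level(A)>=1
    E->B: in-degree(B)=1, level(B)>=1
    E->C: in-degree(C)=0, level(C)=1, enqueue
    E->D: in-degree(D)=2, level(D)>=1
    E->F: in-degree(F)=0, level(F)=1, enqueue
  process C: level=1
    C->A: in-degree(A)=3, level(A)>=2
    C->B: in-degree(B)=0, level(B)=2, enqueue
    C->D: in-degree(D)=1, level(D)>=2
  process F: level=1
    F->A: in-degree(A)=2, level(A)>=2
  process B: level=2
    B->A: in-degree(A)=1, level(A)>=3
    B->D: in-degree(D)=0, level(D)=3, enqueue
  process D: level=3
    D->A: in-degree(A)=0, level(A)=4, enqueue
  process A: level=4
All levels: A:4, B:2, C:1, D:3, E:0, F:1

Answer: A:4, B:2, C:1, D:3, E:0, F:1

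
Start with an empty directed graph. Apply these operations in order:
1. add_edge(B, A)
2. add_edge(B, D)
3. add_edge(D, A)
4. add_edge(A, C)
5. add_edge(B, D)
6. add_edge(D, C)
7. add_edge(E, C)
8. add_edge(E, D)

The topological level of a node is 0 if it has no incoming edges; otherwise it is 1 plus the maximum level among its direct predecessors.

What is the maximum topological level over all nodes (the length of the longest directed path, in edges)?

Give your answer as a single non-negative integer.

Op 1: add_edge(B, A). Edges now: 1
Op 2: add_edge(B, D). Edges now: 2
Op 3: add_edge(D, A). Edges now: 3
Op 4: add_edge(A, C). Edges now: 4
Op 5: add_edge(B, D) (duplicate, no change). Edges now: 4
Op 6: add_edge(D, C). Edges now: 5
Op 7: add_edge(E, C). Edges now: 6
Op 8: add_edge(E, D). Edges now: 7
Compute levels (Kahn BFS):
  sources (in-degree 0): B, E
  process B: level=0
    B->A: in-degree(A)=1, level(A)>=1
    B->D: in-degree(D)=1, level(D)>=1
  process E: level=0
    E->C: in-degree(C)=2, level(C)>=1
    E->D: in-degree(D)=0, level(D)=1, enqueue
  process D: level=1
    D->A: in-degree(A)=0, level(A)=2, enqueue
    D->C: in-degree(C)=1, level(C)>=2
  process A: level=2
    A->C: in-degree(C)=0, level(C)=3, enqueue
  process C: level=3
All levels: A:2, B:0, C:3, D:1, E:0
max level = 3

Answer: 3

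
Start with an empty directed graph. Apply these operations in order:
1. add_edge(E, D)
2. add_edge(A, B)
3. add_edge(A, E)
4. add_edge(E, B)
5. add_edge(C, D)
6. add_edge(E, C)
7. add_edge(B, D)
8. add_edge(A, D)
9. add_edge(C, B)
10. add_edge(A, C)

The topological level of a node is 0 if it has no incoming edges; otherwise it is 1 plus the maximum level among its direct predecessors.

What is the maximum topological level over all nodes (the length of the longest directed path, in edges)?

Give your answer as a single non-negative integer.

Op 1: add_edge(E, D). Edges now: 1
Op 2: add_edge(A, B). Edges now: 2
Op 3: add_edge(A, E). Edges now: 3
Op 4: add_edge(E, B). Edges now: 4
Op 5: add_edge(C, D). Edges now: 5
Op 6: add_edge(E, C). Edges now: 6
Op 7: add_edge(B, D). Edges now: 7
Op 8: add_edge(A, D). Edges now: 8
Op 9: add_edge(C, B). Edges now: 9
Op 10: add_edge(A, C). Edges now: 10
Compute levels (Kahn BFS):
  sources (in-degree 0): A
  process A: level=0
    A->B: in-degree(B)=2, level(B)>=1
    A->C: in-degree(C)=1, level(C)>=1
    A->D: in-degree(D)=3, level(D)>=1
    A->E: in-degree(E)=0, level(E)=1, enqueue
  process E: level=1
    E->B: in-degree(B)=1, level(B)>=2
    E->C: in-degree(C)=0, level(C)=2, enqueue
    E->D: in-degree(D)=2, level(D)>=2
  process C: level=2
    C->B: in-degree(B)=0, level(B)=3, enqueue
    C->D: in-degree(D)=1, level(D)>=3
  process B: level=3
    B->D: in-degree(D)=0, level(D)=4, enqueue
  process D: level=4
All levels: A:0, B:3, C:2, D:4, E:1
max level = 4

Answer: 4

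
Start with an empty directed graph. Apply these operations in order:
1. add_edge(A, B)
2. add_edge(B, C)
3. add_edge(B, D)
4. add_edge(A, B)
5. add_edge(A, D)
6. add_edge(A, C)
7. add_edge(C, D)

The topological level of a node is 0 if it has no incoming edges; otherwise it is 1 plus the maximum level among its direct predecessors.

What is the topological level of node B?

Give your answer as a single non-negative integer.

Op 1: add_edge(A, B). Edges now: 1
Op 2: add_edge(B, C). Edges now: 2
Op 3: add_edge(B, D). Edges now: 3
Op 4: add_edge(A, B) (duplicate, no change). Edges now: 3
Op 5: add_edge(A, D). Edges now: 4
Op 6: add_edge(A, C). Edges now: 5
Op 7: add_edge(C, D). Edges now: 6
Compute levels (Kahn BFS):
  sources (in-degree 0): A
  process A: level=0
    A->B: in-degree(B)=0, level(B)=1, enqueue
    A->C: in-degree(C)=1, level(C)>=1
    A->D: in-degree(D)=2, level(D)>=1
  process B: level=1
    B->C: in-degree(C)=0, level(C)=2, enqueue
    B->D: in-degree(D)=1, level(D)>=2
  process C: level=2
    C->D: in-degree(D)=0, level(D)=3, enqueue
  process D: level=3
All levels: A:0, B:1, C:2, D:3
level(B) = 1

Answer: 1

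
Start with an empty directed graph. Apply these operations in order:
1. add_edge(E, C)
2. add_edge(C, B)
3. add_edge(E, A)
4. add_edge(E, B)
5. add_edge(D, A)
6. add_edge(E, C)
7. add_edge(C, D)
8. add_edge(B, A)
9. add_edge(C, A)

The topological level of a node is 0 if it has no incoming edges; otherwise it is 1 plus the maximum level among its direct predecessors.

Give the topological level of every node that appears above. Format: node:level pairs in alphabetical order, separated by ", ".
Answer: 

Answer: A:3, B:2, C:1, D:2, E:0

Derivation:
Op 1: add_edge(E, C). Edges now: 1
Op 2: add_edge(C, B). Edges now: 2
Op 3: add_edge(E, A). Edges now: 3
Op 4: add_edge(E, B). Edges now: 4
Op 5: add_edge(D, A). Edges now: 5
Op 6: add_edge(E, C) (duplicate, no change). Edges now: 5
Op 7: add_edge(C, D). Edges now: 6
Op 8: add_edge(B, A). Edges now: 7
Op 9: add_edge(C, A). Edges now: 8
Compute levels (Kahn BFS):
  sources (in-degree 0): E
  process E: level=0
    E->A: in-degree(A)=3, level(A)>=1
    E->B: in-degree(B)=1, level(B)>=1
    E->C: in-degree(C)=0, level(C)=1, enqueue
  process C: level=1
    C->A: in-degree(A)=2, level(A)>=2
    C->B: in-degree(B)=0, level(B)=2, enqueue
    C->D: in-degree(D)=0, level(D)=2, enqueue
  process B: level=2
    B->A: in-degree(A)=1, level(A)>=3
  process D: level=2
    D->A: in-degree(A)=0, level(A)=3, enqueue
  process A: level=3
All levels: A:3, B:2, C:1, D:2, E:0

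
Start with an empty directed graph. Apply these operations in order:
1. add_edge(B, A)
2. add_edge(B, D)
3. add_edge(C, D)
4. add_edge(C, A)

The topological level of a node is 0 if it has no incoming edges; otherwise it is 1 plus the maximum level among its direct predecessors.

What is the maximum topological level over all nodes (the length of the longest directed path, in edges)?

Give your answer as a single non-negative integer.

Op 1: add_edge(B, A). Edges now: 1
Op 2: add_edge(B, D). Edges now: 2
Op 3: add_edge(C, D). Edges now: 3
Op 4: add_edge(C, A). Edges now: 4
Compute levels (Kahn BFS):
  sources (in-degree 0): B, C
  process B: level=0
    B->A: in-degree(A)=1, level(A)>=1
    B->D: in-degree(D)=1, level(D)>=1
  process C: level=0
    C->A: in-degree(A)=0, level(A)=1, enqueue
    C->D: in-degree(D)=0, level(D)=1, enqueue
  process A: level=1
  process D: level=1
All levels: A:1, B:0, C:0, D:1
max level = 1

Answer: 1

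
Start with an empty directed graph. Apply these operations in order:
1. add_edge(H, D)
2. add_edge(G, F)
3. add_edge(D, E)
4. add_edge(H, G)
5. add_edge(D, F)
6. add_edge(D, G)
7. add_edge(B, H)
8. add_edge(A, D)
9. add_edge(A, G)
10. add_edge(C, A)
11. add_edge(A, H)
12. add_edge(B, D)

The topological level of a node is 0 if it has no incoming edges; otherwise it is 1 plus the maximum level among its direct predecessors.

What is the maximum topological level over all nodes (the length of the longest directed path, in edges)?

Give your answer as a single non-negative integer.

Answer: 5

Derivation:
Op 1: add_edge(H, D). Edges now: 1
Op 2: add_edge(G, F). Edges now: 2
Op 3: add_edge(D, E). Edges now: 3
Op 4: add_edge(H, G). Edges now: 4
Op 5: add_edge(D, F). Edges now: 5
Op 6: add_edge(D, G). Edges now: 6
Op 7: add_edge(B, H). Edges now: 7
Op 8: add_edge(A, D). Edges now: 8
Op 9: add_edge(A, G). Edges now: 9
Op 10: add_edge(C, A). Edges now: 10
Op 11: add_edge(A, H). Edges now: 11
Op 12: add_edge(B, D). Edges now: 12
Compute levels (Kahn BFS):
  sources (in-degree 0): B, C
  process B: level=0
    B->D: in-degree(D)=2, level(D)>=1
    B->H: in-degree(H)=1, level(H)>=1
  process C: level=0
    C->A: in-degree(A)=0, level(A)=1, enqueue
  process A: level=1
    A->D: in-degree(D)=1, level(D)>=2
    A->G: in-degree(G)=2, level(G)>=2
    A->H: in-degree(H)=0, level(H)=2, enqueue
  process H: level=2
    H->D: in-degree(D)=0, level(D)=3, enqueue
    H->G: in-degree(G)=1, level(G)>=3
  process D: level=3
    D->E: in-degree(E)=0, level(E)=4, enqueue
    D->F: in-degree(F)=1, level(F)>=4
    D->G: in-degree(G)=0, level(G)=4, enqueue
  process E: level=4
  process G: level=4
    G->F: in-degree(F)=0, level(F)=5, enqueue
  process F: level=5
All levels: A:1, B:0, C:0, D:3, E:4, F:5, G:4, H:2
max level = 5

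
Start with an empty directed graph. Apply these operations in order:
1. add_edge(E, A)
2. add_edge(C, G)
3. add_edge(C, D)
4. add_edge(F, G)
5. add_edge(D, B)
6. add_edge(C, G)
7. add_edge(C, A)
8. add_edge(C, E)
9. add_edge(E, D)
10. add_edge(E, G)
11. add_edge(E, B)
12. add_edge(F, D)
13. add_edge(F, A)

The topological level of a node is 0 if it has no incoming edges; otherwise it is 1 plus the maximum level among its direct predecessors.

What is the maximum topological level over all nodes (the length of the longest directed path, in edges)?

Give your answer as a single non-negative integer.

Op 1: add_edge(E, A). Edges now: 1
Op 2: add_edge(C, G). Edges now: 2
Op 3: add_edge(C, D). Edges now: 3
Op 4: add_edge(F, G). Edges now: 4
Op 5: add_edge(D, B). Edges now: 5
Op 6: add_edge(C, G) (duplicate, no change). Edges now: 5
Op 7: add_edge(C, A). Edges now: 6
Op 8: add_edge(C, E). Edges now: 7
Op 9: add_edge(E, D). Edges now: 8
Op 10: add_edge(E, G). Edges now: 9
Op 11: add_edge(E, B). Edges now: 10
Op 12: add_edge(F, D). Edges now: 11
Op 13: add_edge(F, A). Edges now: 12
Compute levels (Kahn BFS):
  sources (in-degree 0): C, F
  process C: level=0
    C->A: in-degree(A)=2, level(A)>=1
    C->D: in-degree(D)=2, level(D)>=1
    C->E: in-degree(E)=0, level(E)=1, enqueue
    C->G: in-degree(G)=2, level(G)>=1
  process F: level=0
    F->A: in-degree(A)=1, level(A)>=1
    F->D: in-degree(D)=1, level(D)>=1
    F->G: in-degree(G)=1, level(G)>=1
  process E: level=1
    E->A: in-degree(A)=0, level(A)=2, enqueue
    E->B: in-degree(B)=1, level(B)>=2
    E->D: in-degree(D)=0, level(D)=2, enqueue
    E->G: in-degree(G)=0, level(G)=2, enqueue
  process A: level=2
  process D: level=2
    D->B: in-degree(B)=0, level(B)=3, enqueue
  process G: level=2
  process B: level=3
All levels: A:2, B:3, C:0, D:2, E:1, F:0, G:2
max level = 3

Answer: 3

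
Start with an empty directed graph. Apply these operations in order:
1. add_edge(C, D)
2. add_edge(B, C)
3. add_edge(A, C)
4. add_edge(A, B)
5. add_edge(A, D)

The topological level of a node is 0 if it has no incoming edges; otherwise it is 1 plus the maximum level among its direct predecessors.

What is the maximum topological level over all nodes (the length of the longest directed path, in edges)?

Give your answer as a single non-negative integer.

Answer: 3

Derivation:
Op 1: add_edge(C, D). Edges now: 1
Op 2: add_edge(B, C). Edges now: 2
Op 3: add_edge(A, C). Edges now: 3
Op 4: add_edge(A, B). Edges now: 4
Op 5: add_edge(A, D). Edges now: 5
Compute levels (Kahn BFS):
  sources (in-degree 0): A
  process A: level=0
    A->B: in-degree(B)=0, level(B)=1, enqueue
    A->C: in-degree(C)=1, level(C)>=1
    A->D: in-degree(D)=1, level(D)>=1
  process B: level=1
    B->C: in-degree(C)=0, level(C)=2, enqueue
  process C: level=2
    C->D: in-degree(D)=0, level(D)=3, enqueue
  process D: level=3
All levels: A:0, B:1, C:2, D:3
max level = 3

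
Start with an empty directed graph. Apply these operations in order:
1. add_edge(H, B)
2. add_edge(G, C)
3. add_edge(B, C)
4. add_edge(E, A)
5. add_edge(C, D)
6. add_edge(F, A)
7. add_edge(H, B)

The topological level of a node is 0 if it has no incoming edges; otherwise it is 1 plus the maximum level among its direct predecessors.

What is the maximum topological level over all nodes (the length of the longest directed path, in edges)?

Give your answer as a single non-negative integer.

Op 1: add_edge(H, B). Edges now: 1
Op 2: add_edge(G, C). Edges now: 2
Op 3: add_edge(B, C). Edges now: 3
Op 4: add_edge(E, A). Edges now: 4
Op 5: add_edge(C, D). Edges now: 5
Op 6: add_edge(F, A). Edges now: 6
Op 7: add_edge(H, B) (duplicate, no change). Edges now: 6
Compute levels (Kahn BFS):
  sources (in-degree 0): E, F, G, H
  process E: level=0
    E->A: in-degree(A)=1, level(A)>=1
  process F: level=0
    F->A: in-degree(A)=0, level(A)=1, enqueue
  process G: level=0
    G->C: in-degree(C)=1, level(C)>=1
  process H: level=0
    H->B: in-degree(B)=0, level(B)=1, enqueue
  process A: level=1
  process B: level=1
    B->C: in-degree(C)=0, level(C)=2, enqueue
  process C: level=2
    C->D: in-degree(D)=0, level(D)=3, enqueue
  process D: level=3
All levels: A:1, B:1, C:2, D:3, E:0, F:0, G:0, H:0
max level = 3

Answer: 3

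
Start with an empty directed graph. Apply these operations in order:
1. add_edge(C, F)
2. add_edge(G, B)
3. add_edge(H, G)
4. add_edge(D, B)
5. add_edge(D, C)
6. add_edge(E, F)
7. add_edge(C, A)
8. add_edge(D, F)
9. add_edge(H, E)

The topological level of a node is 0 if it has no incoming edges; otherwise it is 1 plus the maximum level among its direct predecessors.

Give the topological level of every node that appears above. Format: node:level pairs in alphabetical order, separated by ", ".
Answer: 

Answer: A:2, B:2, C:1, D:0, E:1, F:2, G:1, H:0

Derivation:
Op 1: add_edge(C, F). Edges now: 1
Op 2: add_edge(G, B). Edges now: 2
Op 3: add_edge(H, G). Edges now: 3
Op 4: add_edge(D, B). Edges now: 4
Op 5: add_edge(D, C). Edges now: 5
Op 6: add_edge(E, F). Edges now: 6
Op 7: add_edge(C, A). Edges now: 7
Op 8: add_edge(D, F). Edges now: 8
Op 9: add_edge(H, E). Edges now: 9
Compute levels (Kahn BFS):
  sources (in-degree 0): D, H
  process D: level=0
    D->B: in-degree(B)=1, level(B)>=1
    D->C: in-degree(C)=0, level(C)=1, enqueue
    D->F: in-degree(F)=2, level(F)>=1
  process H: level=0
    H->E: in-degree(E)=0, level(E)=1, enqueue
    H->G: in-degree(G)=0, level(G)=1, enqueue
  process C: level=1
    C->A: in-degree(A)=0, level(A)=2, enqueue
    C->F: in-degree(F)=1, level(F)>=2
  process E: level=1
    E->F: in-degree(F)=0, level(F)=2, enqueue
  process G: level=1
    G->B: in-degree(B)=0, level(B)=2, enqueue
  process A: level=2
  process F: level=2
  process B: level=2
All levels: A:2, B:2, C:1, D:0, E:1, F:2, G:1, H:0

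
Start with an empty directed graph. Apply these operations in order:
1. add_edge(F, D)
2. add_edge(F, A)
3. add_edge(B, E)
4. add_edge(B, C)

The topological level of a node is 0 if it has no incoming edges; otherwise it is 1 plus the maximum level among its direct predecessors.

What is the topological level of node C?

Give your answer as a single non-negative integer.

Op 1: add_edge(F, D). Edges now: 1
Op 2: add_edge(F, A). Edges now: 2
Op 3: add_edge(B, E). Edges now: 3
Op 4: add_edge(B, C). Edges now: 4
Compute levels (Kahn BFS):
  sources (in-degree 0): B, F
  process B: level=0
    B->C: in-degree(C)=0, level(C)=1, enqueue
    B->E: in-degree(E)=0, level(E)=1, enqueue
  process F: level=0
    F->A: in-degree(A)=0, level(A)=1, enqueue
    F->D: in-degree(D)=0, level(D)=1, enqueue
  process C: level=1
  process E: level=1
  process A: level=1
  process D: level=1
All levels: A:1, B:0, C:1, D:1, E:1, F:0
level(C) = 1

Answer: 1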